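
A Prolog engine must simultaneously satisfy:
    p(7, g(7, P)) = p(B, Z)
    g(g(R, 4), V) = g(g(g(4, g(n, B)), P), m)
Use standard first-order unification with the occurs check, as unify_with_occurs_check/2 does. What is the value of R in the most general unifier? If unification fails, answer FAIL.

Decompose p/2: 7 = B,  g(7, P) = Z.
Bind B := 7; substituting into the one remaining equation that mentions B gives: g(g(R, 4), V) = g(g(g(4, g(n, 7)), P), m).
Bind Z := g(7, P); no other remaining equation mentions Z.
Decompose g/2: g(R, 4) = g(g(4, g(n, 7)), P),  V = m.
Decompose g/2: R = g(4, g(n, 7)),  4 = P.
Bind R := g(4, g(n, 7)); no other remaining equation mentions R.
Bind P := 4; no other remaining equation mentions P. Substituting into the earlier binding gives Z := g(7, 4).
Bind V := m.
MGU = { B = 7, Z = g(7, 4), R = g(4, g(n, 7)), P = 4, V = m }, so R = g(4, g(n, 7)).

g(4, g(n, 7))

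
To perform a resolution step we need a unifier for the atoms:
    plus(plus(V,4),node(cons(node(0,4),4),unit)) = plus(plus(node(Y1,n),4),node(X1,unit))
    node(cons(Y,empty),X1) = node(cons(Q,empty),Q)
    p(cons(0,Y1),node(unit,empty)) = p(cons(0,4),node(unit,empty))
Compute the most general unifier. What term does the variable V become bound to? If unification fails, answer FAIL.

node(4,n)

Decompose plus/2: plus(V,4) = plus(node(Y1,n),4),  node(cons(node(0,4),4),unit) = node(X1,unit).
Decompose plus/2: V = node(Y1,n),  4 = 4.
Bind V := node(Y1,n); no other remaining equation mentions V.
Delete trivial equation 4 = 4.
Decompose node/2: cons(node(0,4),4) = X1,  unit = unit.
Bind X1 := cons(node(0,4),4); substituting into the one remaining equation that mentions X1 gives: node(cons(Y,empty),cons(node(0,4),4)) = node(cons(Q,empty),Q).
Delete trivial equation unit = unit.
Decompose node/2: cons(Y,empty) = cons(Q,empty),  cons(node(0,4),4) = Q.
Decompose cons/2: Y = Q,  empty = empty.
Bind Y := Q; no other remaining equation mentions Y.
Delete trivial equation empty = empty.
Bind Q := cons(node(0,4),4); no other remaining equation mentions Q. Substituting into the earlier binding gives Y := cons(node(0,4),4).
Decompose p/2: cons(0,Y1) = cons(0,4),  node(unit,empty) = node(unit,empty).
Decompose cons/2: 0 = 0,  Y1 = 4.
Delete trivial equation 0 = 0.
Bind Y1 := 4; no other remaining equation mentions Y1. Substituting into the earlier binding gives V := node(4,n).
Delete trivial equation node(unit,empty) = node(unit,empty).
MGU = { V -> node(4,n), X1 -> cons(node(0,4),4), Y -> cons(node(0,4),4), Q -> cons(node(0,4),4), Y1 -> 4 }, so V -> node(4,n).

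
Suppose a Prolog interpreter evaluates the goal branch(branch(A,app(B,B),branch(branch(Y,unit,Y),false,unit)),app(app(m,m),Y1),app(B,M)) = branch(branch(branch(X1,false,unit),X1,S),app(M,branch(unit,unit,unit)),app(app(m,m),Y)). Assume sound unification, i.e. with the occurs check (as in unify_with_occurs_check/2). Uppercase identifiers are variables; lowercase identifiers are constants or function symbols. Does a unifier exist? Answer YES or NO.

YES

Decompose branch/3: branch(A,app(B,B),branch(branch(Y,unit,Y),false,unit)) = branch(branch(X1,false,unit),X1,S),  app(app(m,m),Y1) = app(M,branch(unit,unit,unit)),  app(B,M) = app(app(m,m),Y).
Decompose branch/3: A = branch(X1,false,unit),  app(B,B) = X1,  branch(branch(Y,unit,Y),false,unit) = S.
Bind A := branch(X1,false,unit); no other remaining equation mentions A.
Bind X1 := app(B,B); no other remaining equation mentions X1. Substituting into the earlier binding gives A := branch(app(B,B),false,unit).
Bind S := branch(branch(Y,unit,Y),false,unit); no other remaining equation mentions S.
Decompose app/2: app(m,m) = M,  Y1 = branch(unit,unit,unit).
Bind M := app(m,m); substituting into the one remaining equation that mentions M gives: app(B,app(m,m)) = app(app(m,m),Y).
Bind Y1 := branch(unit,unit,unit); no other remaining equation mentions Y1.
Decompose app/2: B = app(m,m),  app(m,m) = Y.
Bind B := app(m,m); no other remaining equation mentions B. Substituting into the earlier bindings gives A := branch(app(app(m,m),app(m,m)),false,unit), X1 := app(app(m,m),app(m,m)).
Bind Y := app(m,m). Substituting into the earlier binding gives S := branch(branch(app(m,m),unit,app(m,m)),false,unit).
No equations remain and no clash or occurs-check failure arose, so a unifier exists.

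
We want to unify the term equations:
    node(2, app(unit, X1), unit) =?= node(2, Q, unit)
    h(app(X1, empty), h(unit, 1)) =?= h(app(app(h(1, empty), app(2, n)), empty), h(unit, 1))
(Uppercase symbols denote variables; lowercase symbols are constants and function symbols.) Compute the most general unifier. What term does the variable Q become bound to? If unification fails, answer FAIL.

app(unit, app(h(1, empty), app(2, n)))

Decompose node/3: 2 =?= 2,  app(unit, X1) =?= Q,  unit =?= unit.
Delete trivial equation 2 =?= 2.
Bind Q := app(unit, X1); no other remaining equation mentions Q.
Delete trivial equation unit =?= unit.
Decompose h/2: app(X1, empty) =?= app(app(h(1, empty), app(2, n)), empty),  h(unit, 1) =?= h(unit, 1).
Decompose app/2: X1 =?= app(h(1, empty), app(2, n)),  empty =?= empty.
Bind X1 := app(h(1, empty), app(2, n)); no other remaining equation mentions X1. Substituting into the earlier binding gives Q := app(unit, app(h(1, empty), app(2, n))).
Delete trivial equation empty =?= empty.
Delete trivial equation h(unit, 1) =?= h(unit, 1).
MGU = { Q := app(unit, app(h(1, empty), app(2, n))), X1 := app(h(1, empty), app(2, n)) }, so Q := app(unit, app(h(1, empty), app(2, n))).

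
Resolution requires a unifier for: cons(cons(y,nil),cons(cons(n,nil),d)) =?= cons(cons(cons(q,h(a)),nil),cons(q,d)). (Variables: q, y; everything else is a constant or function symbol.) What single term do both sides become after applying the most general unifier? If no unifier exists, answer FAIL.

Decompose cons/2: cons(y,nil) =?= cons(cons(q,h(a)),nil),  cons(cons(n,nil),d) =?= cons(q,d).
Decompose cons/2: y =?= cons(q,h(a)),  nil =?= nil.
Bind y := cons(q,h(a)); no other remaining equation mentions y.
Delete trivial equation nil =?= nil.
Decompose cons/2: cons(n,nil) =?= q,  d =?= d.
Bind q := cons(n,nil); no other remaining equation mentions q. Substituting into the earlier binding gives y := cons(cons(n,nil),h(a)).
Delete trivial equation d =?= d.
Applying the MGU to either side gives cons(cons(cons(cons(n,nil),h(a)),nil),cons(cons(n,nil),d)).

cons(cons(cons(cons(n,nil),h(a)),nil),cons(cons(n,nil),d))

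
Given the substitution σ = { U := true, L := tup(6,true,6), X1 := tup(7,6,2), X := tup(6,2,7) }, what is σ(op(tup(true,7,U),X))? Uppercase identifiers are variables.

op(tup(true,7,true),tup(6,2,7))

Replace each occurrence of U with true.
Replace each occurrence of X with tup(6,2,7).
Result: op(tup(true,7,true),tup(6,2,7)).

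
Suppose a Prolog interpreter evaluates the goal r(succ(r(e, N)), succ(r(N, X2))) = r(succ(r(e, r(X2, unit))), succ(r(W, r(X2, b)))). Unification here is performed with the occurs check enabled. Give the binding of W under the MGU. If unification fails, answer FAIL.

FAIL

Decompose r/2: succ(r(e, N)) = succ(r(e, r(X2, unit))),  succ(r(N, X2)) = succ(r(W, r(X2, b))).
Decompose succ/1: r(e, N) = r(e, r(X2, unit)).
Decompose r/2: e = e,  N = r(X2, unit).
Delete trivial equation e = e.
Bind N := r(X2, unit); substituting into the remaining equation gives: succ(r(r(X2, unit), X2)) = succ(r(W, r(X2, b))).
Decompose succ/1: r(r(X2, unit), X2) = r(W, r(X2, b)).
Decompose r/2: r(X2, unit) = W,  X2 = r(X2, b).
Bind W := r(X2, unit); no other remaining equation mentions W.
Occurs check fails: X2 occurs in r(X2, b); the equation X2 = r(X2, b) has no finite solution.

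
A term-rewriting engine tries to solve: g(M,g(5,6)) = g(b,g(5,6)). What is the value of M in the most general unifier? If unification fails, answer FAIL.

Decompose g/2: M = b,  g(5,6) = g(5,6).
Bind M := b; no other remaining equation mentions M.
Delete trivial equation g(5,6) = g(5,6).
MGU = { M := b }, so M := b.

b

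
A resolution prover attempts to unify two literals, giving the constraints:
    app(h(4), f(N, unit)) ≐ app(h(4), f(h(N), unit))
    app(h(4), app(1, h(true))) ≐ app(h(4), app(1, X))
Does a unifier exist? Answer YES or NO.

NO

Decompose app/2: h(4) ≐ h(4),  f(N, unit) ≐ f(h(N), unit).
Delete trivial equation h(4) ≐ h(4).
Decompose f/2: N ≐ h(N),  unit ≐ unit.
Occurs check fails: N occurs in h(N); the equation N ≐ h(N) has no finite solution.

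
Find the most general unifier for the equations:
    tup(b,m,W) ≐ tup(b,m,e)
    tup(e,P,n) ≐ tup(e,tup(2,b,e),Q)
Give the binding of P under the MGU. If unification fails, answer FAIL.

tup(2,b,e)

Decompose tup/3: b ≐ b,  m ≐ m,  W ≐ e.
Delete trivial equation b ≐ b.
Delete trivial equation m ≐ m.
Bind W := e; no other remaining equation mentions W.
Decompose tup/3: e ≐ e,  P ≐ tup(2,b,e),  n ≐ Q.
Delete trivial equation e ≐ e.
Bind P := tup(2,b,e); no other remaining equation mentions P.
Bind Q := n.
MGU = { W ↦ e, P ↦ tup(2,b,e), Q ↦ n }, so P ↦ tup(2,b,e).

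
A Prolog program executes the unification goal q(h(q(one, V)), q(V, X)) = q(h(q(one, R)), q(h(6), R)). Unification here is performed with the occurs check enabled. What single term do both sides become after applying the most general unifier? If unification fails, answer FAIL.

Decompose q/2: h(q(one, V)) = h(q(one, R)),  q(V, X) = q(h(6), R).
Decompose h/1: q(one, V) = q(one, R).
Decompose q/2: one = one,  V = R.
Delete trivial equation one = one.
Bind V := R; substituting into the remaining equation gives: q(R, X) = q(h(6), R).
Decompose q/2: R = h(6),  X = R.
Bind R := h(6); substituting into the remaining equation gives: X = h(6). Substituting into the earlier binding gives V := h(6).
Bind X := h(6).
Applying the MGU to either side gives q(h(q(one, h(6))), q(h(6), h(6))).

q(h(q(one, h(6))), q(h(6), h(6)))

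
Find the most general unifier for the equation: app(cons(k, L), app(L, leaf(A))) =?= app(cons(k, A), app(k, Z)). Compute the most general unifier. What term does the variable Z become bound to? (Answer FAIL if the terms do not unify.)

leaf(k)

Decompose app/2: cons(k, L) =?= cons(k, A),  app(L, leaf(A)) =?= app(k, Z).
Decompose cons/2: k =?= k,  L =?= A.
Delete trivial equation k =?= k.
Bind L := A; substituting into the remaining equation gives: app(A, leaf(A)) =?= app(k, Z).
Decompose app/2: A =?= k,  leaf(A) =?= Z.
Bind A := k; substituting into the remaining equation gives: leaf(k) =?= Z. Substituting into the earlier binding gives L := k.
Bind Z := leaf(k).
MGU = { L := k, A := k, Z := leaf(k) }, so Z := leaf(k).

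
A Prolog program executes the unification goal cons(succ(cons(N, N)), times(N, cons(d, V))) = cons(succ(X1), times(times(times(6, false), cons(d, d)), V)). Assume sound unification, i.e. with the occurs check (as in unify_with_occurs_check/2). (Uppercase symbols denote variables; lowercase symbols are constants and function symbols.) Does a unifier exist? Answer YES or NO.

NO

Decompose cons/2: succ(cons(N, N)) = succ(X1),  times(N, cons(d, V)) = times(times(times(6, false), cons(d, d)), V).
Decompose succ/1: cons(N, N) = X1.
Bind X1 := cons(N, N); no other remaining equation mentions X1.
Decompose times/2: N = times(times(6, false), cons(d, d)),  cons(d, V) = V.
Bind N := times(times(6, false), cons(d, d)); no other remaining equation mentions N. Substituting into the earlier binding gives X1 := cons(times(times(6, false), cons(d, d)), times(times(6, false), cons(d, d))).
Occurs check fails: V occurs in cons(d, V); the equation V = cons(d, V) has no finite solution.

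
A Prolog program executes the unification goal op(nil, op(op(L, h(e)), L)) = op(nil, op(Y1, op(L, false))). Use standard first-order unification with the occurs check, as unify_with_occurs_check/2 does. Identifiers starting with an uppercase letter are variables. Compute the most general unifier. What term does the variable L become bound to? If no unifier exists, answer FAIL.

FAIL

Decompose op/2: nil = nil,  op(op(L, h(e)), L) = op(Y1, op(L, false)).
Delete trivial equation nil = nil.
Decompose op/2: op(L, h(e)) = Y1,  L = op(L, false).
Bind Y1 := op(L, h(e)); no other remaining equation mentions Y1.
Occurs check fails: L occurs in op(L, false); the equation L = op(L, false) has no finite solution.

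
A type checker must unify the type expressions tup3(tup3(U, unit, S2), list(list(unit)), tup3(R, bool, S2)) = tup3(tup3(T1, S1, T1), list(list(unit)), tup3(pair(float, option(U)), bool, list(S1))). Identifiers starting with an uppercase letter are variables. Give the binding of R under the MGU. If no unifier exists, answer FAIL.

Decompose tup3/3: tup3(U, unit, S2) = tup3(T1, S1, T1),  list(list(unit)) = list(list(unit)),  tup3(R, bool, S2) = tup3(pair(float, option(U)), bool, list(S1)).
Decompose tup3/3: U = T1,  unit = S1,  S2 = T1.
Bind U := T1; substituting into the one remaining equation that mentions U gives: tup3(R, bool, S2) = tup3(pair(float, option(T1)), bool, list(S1)).
Bind S1 := unit; substituting into the one remaining equation that mentions S1 gives: tup3(R, bool, S2) = tup3(pair(float, option(T1)), bool, list(unit)).
Bind S2 := T1; substituting into the one remaining equation that mentions S2 gives: tup3(R, bool, T1) = tup3(pair(float, option(T1)), bool, list(unit)).
Delete trivial equation list(list(unit)) = list(list(unit)).
Decompose tup3/3: R = pair(float, option(T1)),  bool = bool,  T1 = list(unit).
Bind R := pair(float, option(T1)); no other remaining equation mentions R.
Delete trivial equation bool = bool.
Bind T1 := list(unit). Substituting into the earlier bindings gives U := list(unit), S2 := list(unit), R := pair(float, option(list(unit))).
MGU = { U := list(unit), S1 := unit, S2 := list(unit), R := pair(float, option(list(unit))), T1 := list(unit) }, so R := pair(float, option(list(unit))).

pair(float, option(list(unit)))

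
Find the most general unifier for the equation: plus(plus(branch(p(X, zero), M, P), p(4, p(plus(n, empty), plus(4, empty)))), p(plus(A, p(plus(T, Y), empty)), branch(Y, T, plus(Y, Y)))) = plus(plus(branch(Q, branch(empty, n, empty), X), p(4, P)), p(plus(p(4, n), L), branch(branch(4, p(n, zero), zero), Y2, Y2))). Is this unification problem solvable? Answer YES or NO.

Decompose plus/2: plus(branch(p(X, zero), M, P), p(4, p(plus(n, empty), plus(4, empty)))) = plus(branch(Q, branch(empty, n, empty), X), p(4, P)),  p(plus(A, p(plus(T, Y), empty)), branch(Y, T, plus(Y, Y))) = p(plus(p(4, n), L), branch(branch(4, p(n, zero), zero), Y2, Y2)).
Decompose plus/2: branch(p(X, zero), M, P) = branch(Q, branch(empty, n, empty), X),  p(4, p(plus(n, empty), plus(4, empty))) = p(4, P).
Decompose branch/3: p(X, zero) = Q,  M = branch(empty, n, empty),  P = X.
Bind Q := p(X, zero); no other remaining equation mentions Q.
Bind M := branch(empty, n, empty); no other remaining equation mentions M.
Bind P := X; substituting into the one remaining equation that mentions P gives: p(4, p(plus(n, empty), plus(4, empty))) = p(4, X).
Decompose p/2: 4 = 4,  p(plus(n, empty), plus(4, empty)) = X.
Delete trivial equation 4 = 4.
Bind X := p(plus(n, empty), plus(4, empty)); no other remaining equation mentions X. Substituting into the earlier bindings gives Q := p(p(plus(n, empty), plus(4, empty)), zero), P := p(plus(n, empty), plus(4, empty)).
Decompose p/2: plus(A, p(plus(T, Y), empty)) = plus(p(4, n), L),  branch(Y, T, plus(Y, Y)) = branch(branch(4, p(n, zero), zero), Y2, Y2).
Decompose plus/2: A = p(4, n),  p(plus(T, Y), empty) = L.
Bind A := p(4, n); no other remaining equation mentions A.
Bind L := p(plus(T, Y), empty); no other remaining equation mentions L.
Decompose branch/3: Y = branch(4, p(n, zero), zero),  T = Y2,  plus(Y, Y) = Y2.
Bind Y := branch(4, p(n, zero), zero); substituting into the one remaining equation that mentions Y gives: plus(branch(4, p(n, zero), zero), branch(4, p(n, zero), zero)) = Y2. Substituting into the earlier binding gives L := p(plus(T, branch(4, p(n, zero), zero)), empty).
Bind T := Y2; no other remaining equation mentions T. Substituting into the earlier binding gives L := p(plus(Y2, branch(4, p(n, zero), zero)), empty).
Bind Y2 := plus(branch(4, p(n, zero), zero), branch(4, p(n, zero), zero)). Substituting into the earlier bindings gives L := p(plus(plus(branch(4, p(n, zero), zero), branch(4, p(n, zero), zero)), branch(4, p(n, zero), zero)), empty), T := plus(branch(4, p(n, zero), zero), branch(4, p(n, zero), zero)).
No equations remain and no clash or occurs-check failure arose, so a unifier exists.

YES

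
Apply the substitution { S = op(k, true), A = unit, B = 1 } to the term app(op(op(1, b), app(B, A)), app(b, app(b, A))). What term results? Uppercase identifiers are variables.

app(op(op(1, b), app(1, unit)), app(b, app(b, unit)))

Replace each occurrence of A with unit.
Replace each occurrence of B with 1.
Result: app(op(op(1, b), app(1, unit)), app(b, app(b, unit))).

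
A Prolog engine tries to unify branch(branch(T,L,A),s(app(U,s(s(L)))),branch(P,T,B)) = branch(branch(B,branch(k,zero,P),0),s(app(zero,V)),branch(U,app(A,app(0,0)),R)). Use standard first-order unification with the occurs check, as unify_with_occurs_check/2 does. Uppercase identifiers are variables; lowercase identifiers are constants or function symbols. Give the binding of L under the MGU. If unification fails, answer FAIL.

branch(k,zero,zero)

Decompose branch/3: branch(T,L,A) = branch(B,branch(k,zero,P),0),  s(app(U,s(s(L)))) = s(app(zero,V)),  branch(P,T,B) = branch(U,app(A,app(0,0)),R).
Decompose branch/3: T = B,  L = branch(k,zero,P),  A = 0.
Bind T := B; substituting into the one remaining equation that mentions T gives: branch(P,B,B) = branch(U,app(A,app(0,0)),R).
Bind L := branch(k,zero,P); substituting into the one remaining equation that mentions L gives: s(app(U,s(s(branch(k,zero,P))))) = s(app(zero,V)).
Bind A := 0; substituting into the one remaining equation that mentions A gives: branch(P,B,B) = branch(U,app(0,app(0,0)),R).
Decompose s/1: app(U,s(s(branch(k,zero,P)))) = app(zero,V).
Decompose app/2: U = zero,  s(s(branch(k,zero,P))) = V.
Bind U := zero; substituting into the one remaining equation that mentions U gives: branch(P,B,B) = branch(zero,app(0,app(0,0)),R).
Bind V := s(s(branch(k,zero,P))); no other remaining equation mentions V.
Decompose branch/3: P = zero,  B = app(0,app(0,0)),  B = R.
Bind P := zero; no other remaining equation mentions P. Substituting into the earlier bindings gives L := branch(k,zero,zero), V := s(s(branch(k,zero,zero))).
Bind B := app(0,app(0,0)); substituting into the remaining equation gives: app(0,app(0,0)) = R. Substituting into the earlier binding gives T := app(0,app(0,0)).
Bind R := app(0,app(0,0)).
MGU = { T -> app(0,app(0,0)), L -> branch(k,zero,zero), A -> 0, U -> zero, V -> s(s(branch(k,zero,zero))), P -> zero, B -> app(0,app(0,0)), R -> app(0,app(0,0)) }, so L -> branch(k,zero,zero).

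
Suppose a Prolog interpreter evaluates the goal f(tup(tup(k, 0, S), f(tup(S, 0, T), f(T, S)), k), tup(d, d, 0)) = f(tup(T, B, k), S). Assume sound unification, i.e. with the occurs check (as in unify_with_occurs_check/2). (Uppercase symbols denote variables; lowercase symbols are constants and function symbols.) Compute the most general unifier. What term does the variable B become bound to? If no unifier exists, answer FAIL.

Decompose f/2: tup(tup(k, 0, S), f(tup(S, 0, T), f(T, S)), k) = tup(T, B, k),  tup(d, d, 0) = S.
Decompose tup/3: tup(k, 0, S) = T,  f(tup(S, 0, T), f(T, S)) = B,  k = k.
Bind T := tup(k, 0, S); substituting into the one remaining equation that mentions T gives: f(tup(S, 0, tup(k, 0, S)), f(tup(k, 0, S), S)) = B.
Bind B := f(tup(S, 0, tup(k, 0, S)), f(tup(k, 0, S), S)); no other remaining equation mentions B.
Delete trivial equation k = k.
Bind S := tup(d, d, 0). Substituting into the earlier bindings gives T := tup(k, 0, tup(d, d, 0)), B := f(tup(tup(d, d, 0), 0, tup(k, 0, tup(d, d, 0))), f(tup(k, 0, tup(d, d, 0)), tup(d, d, 0))).
MGU = { T -> tup(k, 0, tup(d, d, 0)), B -> f(tup(tup(d, d, 0), 0, tup(k, 0, tup(d, d, 0))), f(tup(k, 0, tup(d, d, 0)), tup(d, d, 0))), S -> tup(d, d, 0) }, so B -> f(tup(tup(d, d, 0), 0, tup(k, 0, tup(d, d, 0))), f(tup(k, 0, tup(d, d, 0)), tup(d, d, 0))).

f(tup(tup(d, d, 0), 0, tup(k, 0, tup(d, d, 0))), f(tup(k, 0, tup(d, d, 0)), tup(d, d, 0)))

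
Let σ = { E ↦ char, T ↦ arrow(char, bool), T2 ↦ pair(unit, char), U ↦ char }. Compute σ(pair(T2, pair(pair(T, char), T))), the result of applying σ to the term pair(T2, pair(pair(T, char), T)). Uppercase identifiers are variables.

pair(pair(unit, char), pair(pair(arrow(char, bool), char), arrow(char, bool)))

Replace each occurrence of T with arrow(char, bool).
Replace each occurrence of T2 with pair(unit, char).
Result: pair(pair(unit, char), pair(pair(arrow(char, bool), char), arrow(char, bool))).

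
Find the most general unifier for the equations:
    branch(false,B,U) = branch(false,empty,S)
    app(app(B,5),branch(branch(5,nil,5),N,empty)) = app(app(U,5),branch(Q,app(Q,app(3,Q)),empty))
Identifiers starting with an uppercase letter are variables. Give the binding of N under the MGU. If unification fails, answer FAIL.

Decompose branch/3: false = false,  B = empty,  U = S.
Delete trivial equation false = false.
Bind B := empty; substituting into the one remaining equation that mentions B gives: app(app(empty,5),branch(branch(5,nil,5),N,empty)) = app(app(U,5),branch(Q,app(Q,app(3,Q)),empty)).
Bind U := S; substituting into the remaining equation gives: app(app(empty,5),branch(branch(5,nil,5),N,empty)) = app(app(S,5),branch(Q,app(Q,app(3,Q)),empty)).
Decompose app/2: app(empty,5) = app(S,5),  branch(branch(5,nil,5),N,empty) = branch(Q,app(Q,app(3,Q)),empty).
Decompose app/2: empty = S,  5 = 5.
Bind S := empty; no other remaining equation mentions S. Substituting into the earlier binding gives U := empty.
Delete trivial equation 5 = 5.
Decompose branch/3: branch(5,nil,5) = Q,  N = app(Q,app(3,Q)),  empty = empty.
Bind Q := branch(5,nil,5); substituting into the one remaining equation that mentions Q gives: N = app(branch(5,nil,5),app(3,branch(5,nil,5))).
Bind N := app(branch(5,nil,5),app(3,branch(5,nil,5))); no other remaining equation mentions N.
Delete trivial equation empty = empty.
MGU = { B -> empty, U -> empty, S -> empty, Q -> branch(5,nil,5), N -> app(branch(5,nil,5),app(3,branch(5,nil,5))) }, so N -> app(branch(5,nil,5),app(3,branch(5,nil,5))).

app(branch(5,nil,5),app(3,branch(5,nil,5)))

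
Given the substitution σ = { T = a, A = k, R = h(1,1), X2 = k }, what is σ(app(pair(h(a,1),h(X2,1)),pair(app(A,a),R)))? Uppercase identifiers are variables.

Replace each occurrence of A with k.
Replace each occurrence of R with h(1,1).
Replace each occurrence of X2 with k.
Result: app(pair(h(a,1),h(k,1)),pair(app(k,a),h(1,1))).

app(pair(h(a,1),h(k,1)),pair(app(k,a),h(1,1)))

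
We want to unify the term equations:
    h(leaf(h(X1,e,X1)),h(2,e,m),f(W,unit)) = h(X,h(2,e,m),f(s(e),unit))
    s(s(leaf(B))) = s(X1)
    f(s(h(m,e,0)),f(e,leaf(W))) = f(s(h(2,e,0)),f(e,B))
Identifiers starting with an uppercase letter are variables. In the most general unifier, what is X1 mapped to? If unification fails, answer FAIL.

Decompose h/3: leaf(h(X1,e,X1)) = X,  h(2,e,m) = h(2,e,m),  f(W,unit) = f(s(e),unit).
Bind X := leaf(h(X1,e,X1)); no other remaining equation mentions X.
Delete trivial equation h(2,e,m) = h(2,e,m).
Decompose f/2: W = s(e),  unit = unit.
Bind W := s(e); substituting into the one remaining equation that mentions W gives: f(s(h(m,e,0)),f(e,leaf(s(e)))) = f(s(h(2,e,0)),f(e,B)).
Delete trivial equation unit = unit.
Decompose s/1: s(leaf(B)) = X1.
Bind X1 := s(leaf(B)); no other remaining equation mentions X1. Substituting into the earlier binding gives X := leaf(h(s(leaf(B)),e,s(leaf(B)))).
Decompose f/2: s(h(m,e,0)) = s(h(2,e,0)),  f(e,leaf(s(e))) = f(e,B).
Decompose s/1: h(m,e,0) = h(2,e,0).
Decompose h/3: m = 2,  e = e,  0 = 0.
Clash: constants m and 2 differ; no unifier exists.

FAIL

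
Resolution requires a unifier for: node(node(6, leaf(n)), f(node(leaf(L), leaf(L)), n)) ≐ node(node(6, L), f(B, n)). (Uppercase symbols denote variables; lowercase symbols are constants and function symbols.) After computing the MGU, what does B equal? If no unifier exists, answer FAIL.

node(leaf(leaf(n)), leaf(leaf(n)))

Decompose node/2: node(6, leaf(n)) ≐ node(6, L),  f(node(leaf(L), leaf(L)), n) ≐ f(B, n).
Decompose node/2: 6 ≐ 6,  leaf(n) ≐ L.
Delete trivial equation 6 ≐ 6.
Bind L := leaf(n); substituting into the remaining equation gives: f(node(leaf(leaf(n)), leaf(leaf(n))), n) ≐ f(B, n).
Decompose f/2: node(leaf(leaf(n)), leaf(leaf(n))) ≐ B,  n ≐ n.
Bind B := node(leaf(leaf(n)), leaf(leaf(n))); no other remaining equation mentions B.
Delete trivial equation n ≐ n.
MGU = { L -> leaf(n), B -> node(leaf(leaf(n)), leaf(leaf(n))) }, so B -> node(leaf(leaf(n)), leaf(leaf(n))).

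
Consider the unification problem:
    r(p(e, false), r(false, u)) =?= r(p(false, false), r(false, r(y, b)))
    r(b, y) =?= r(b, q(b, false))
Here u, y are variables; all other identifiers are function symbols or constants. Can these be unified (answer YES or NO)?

NO

Decompose r/2: p(e, false) =?= p(false, false),  r(false, u) =?= r(false, r(y, b)).
Decompose p/2: e =?= false,  false =?= false.
Clash: constants e and false differ; no unifier exists.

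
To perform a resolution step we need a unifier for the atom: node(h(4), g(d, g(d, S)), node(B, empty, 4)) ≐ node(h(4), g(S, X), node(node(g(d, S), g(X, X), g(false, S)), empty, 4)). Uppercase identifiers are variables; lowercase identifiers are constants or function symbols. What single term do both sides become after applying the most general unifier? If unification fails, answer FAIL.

Decompose node/3: h(4) ≐ h(4),  g(d, g(d, S)) ≐ g(S, X),  node(B, empty, 4) ≐ node(node(g(d, S), g(X, X), g(false, S)), empty, 4).
Delete trivial equation h(4) ≐ h(4).
Decompose g/2: d ≐ S,  g(d, S) ≐ X.
Bind S := d; substituting into the remaining equations gives: g(d, d) ≐ X,  node(B, empty, 4) ≐ node(node(g(d, d), g(X, X), g(false, d)), empty, 4).
Bind X := g(d, d); substituting into the remaining equation gives: node(B, empty, 4) ≐ node(node(g(d, d), g(g(d, d), g(d, d)), g(false, d)), empty, 4).
Decompose node/3: B ≐ node(g(d, d), g(g(d, d), g(d, d)), g(false, d)),  empty ≐ empty,  4 ≐ 4.
Bind B := node(g(d, d), g(g(d, d), g(d, d)), g(false, d)); no other remaining equation mentions B.
Delete trivial equation empty ≐ empty.
Delete trivial equation 4 ≐ 4.
Applying the MGU to either side gives node(h(4), g(d, g(d, d)), node(node(g(d, d), g(g(d, d), g(d, d)), g(false, d)), empty, 4)).

node(h(4), g(d, g(d, d)), node(node(g(d, d), g(g(d, d), g(d, d)), g(false, d)), empty, 4))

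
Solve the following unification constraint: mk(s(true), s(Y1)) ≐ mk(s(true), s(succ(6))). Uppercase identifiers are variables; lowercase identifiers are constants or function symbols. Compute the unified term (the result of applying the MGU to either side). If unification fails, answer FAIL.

mk(s(true), s(succ(6)))

Decompose mk/2: s(true) ≐ s(true),  s(Y1) ≐ s(succ(6)).
Delete trivial equation s(true) ≐ s(true).
Decompose s/1: Y1 ≐ succ(6).
Bind Y1 := succ(6).
Applying the MGU to either side gives mk(s(true), s(succ(6))).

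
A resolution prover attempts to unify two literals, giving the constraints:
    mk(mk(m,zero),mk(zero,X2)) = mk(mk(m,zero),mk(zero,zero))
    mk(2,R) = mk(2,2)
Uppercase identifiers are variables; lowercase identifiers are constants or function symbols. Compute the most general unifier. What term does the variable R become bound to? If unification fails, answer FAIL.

Decompose mk/2: mk(m,zero) = mk(m,zero),  mk(zero,X2) = mk(zero,zero).
Delete trivial equation mk(m,zero) = mk(m,zero).
Decompose mk/2: zero = zero,  X2 = zero.
Delete trivial equation zero = zero.
Bind X2 := zero; no other remaining equation mentions X2.
Decompose mk/2: 2 = 2,  R = 2.
Delete trivial equation 2 = 2.
Bind R := 2.
MGU = { X2 ↦ zero, R ↦ 2 }, so R ↦ 2.

2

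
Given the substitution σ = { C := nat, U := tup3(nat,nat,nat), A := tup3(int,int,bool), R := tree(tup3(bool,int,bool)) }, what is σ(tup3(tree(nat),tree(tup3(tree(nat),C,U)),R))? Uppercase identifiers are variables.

Replace each occurrence of C with nat.
Replace each occurrence of U with tup3(nat,nat,nat).
Replace each occurrence of R with tree(tup3(bool,int,bool)).
Result: tup3(tree(nat),tree(tup3(tree(nat),nat,tup3(nat,nat,nat))),tree(tup3(bool,int,bool))).

tup3(tree(nat),tree(tup3(tree(nat),nat,tup3(nat,nat,nat))),tree(tup3(bool,int,bool)))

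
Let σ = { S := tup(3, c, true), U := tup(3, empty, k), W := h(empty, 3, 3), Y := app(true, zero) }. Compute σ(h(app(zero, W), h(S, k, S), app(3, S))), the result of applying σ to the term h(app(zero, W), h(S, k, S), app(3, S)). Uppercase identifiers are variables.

Replace each occurrence of S with tup(3, c, true).
Replace each occurrence of W with h(empty, 3, 3).
Result: h(app(zero, h(empty, 3, 3)), h(tup(3, c, true), k, tup(3, c, true)), app(3, tup(3, c, true))).

h(app(zero, h(empty, 3, 3)), h(tup(3, c, true), k, tup(3, c, true)), app(3, tup(3, c, true)))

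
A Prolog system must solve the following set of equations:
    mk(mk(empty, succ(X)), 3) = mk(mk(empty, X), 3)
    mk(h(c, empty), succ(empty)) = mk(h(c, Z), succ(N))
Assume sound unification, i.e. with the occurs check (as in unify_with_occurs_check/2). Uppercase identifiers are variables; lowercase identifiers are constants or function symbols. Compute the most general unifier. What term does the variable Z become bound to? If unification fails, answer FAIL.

FAIL

Decompose mk/2: mk(empty, succ(X)) = mk(empty, X),  3 = 3.
Decompose mk/2: empty = empty,  succ(X) = X.
Delete trivial equation empty = empty.
Occurs check fails: X occurs in succ(X); the equation X = succ(X) has no finite solution.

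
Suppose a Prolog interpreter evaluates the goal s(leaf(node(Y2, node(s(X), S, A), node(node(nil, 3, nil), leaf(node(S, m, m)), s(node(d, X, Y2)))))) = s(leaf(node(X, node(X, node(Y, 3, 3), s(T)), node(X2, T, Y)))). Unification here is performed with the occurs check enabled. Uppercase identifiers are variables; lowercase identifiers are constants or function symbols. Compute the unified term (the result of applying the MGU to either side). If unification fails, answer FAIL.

Decompose s/1: leaf(node(Y2, node(s(X), S, A), node(node(nil, 3, nil), leaf(node(S, m, m)), s(node(d, X, Y2))))) = leaf(node(X, node(X, node(Y, 3, 3), s(T)), node(X2, T, Y))).
Decompose leaf/1: node(Y2, node(s(X), S, A), node(node(nil, 3, nil), leaf(node(S, m, m)), s(node(d, X, Y2)))) = node(X, node(X, node(Y, 3, 3), s(T)), node(X2, T, Y)).
Decompose node/3: Y2 = X,  node(s(X), S, A) = node(X, node(Y, 3, 3), s(T)),  node(node(nil, 3, nil), leaf(node(S, m, m)), s(node(d, X, Y2))) = node(X2, T, Y).
Bind Y2 := X; substituting into the one remaining equation that mentions Y2 gives: node(node(nil, 3, nil), leaf(node(S, m, m)), s(node(d, X, X))) = node(X2, T, Y).
Decompose node/3: s(X) = X,  S = node(Y, 3, 3),  A = s(T).
Occurs check fails: X occurs in s(X); the equation X = s(X) has no finite solution.

FAIL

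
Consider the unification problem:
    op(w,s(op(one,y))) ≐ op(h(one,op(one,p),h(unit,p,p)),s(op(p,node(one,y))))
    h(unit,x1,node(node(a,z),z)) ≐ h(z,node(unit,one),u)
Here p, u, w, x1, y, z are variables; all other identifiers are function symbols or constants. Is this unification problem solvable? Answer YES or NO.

Decompose op/2: w ≐ h(one,op(one,p),h(unit,p,p)),  s(op(one,y)) ≐ s(op(p,node(one,y))).
Bind w := h(one,op(one,p),h(unit,p,p)); no other remaining equation mentions w.
Decompose s/1: op(one,y) ≐ op(p,node(one,y)).
Decompose op/2: one ≐ p,  y ≐ node(one,y).
Bind p := one; no other remaining equation mentions p. Substituting into the earlier binding gives w := h(one,op(one,one),h(unit,one,one)).
Occurs check fails: y occurs in node(one,y); the equation y ≐ node(one,y) has no finite solution.

NO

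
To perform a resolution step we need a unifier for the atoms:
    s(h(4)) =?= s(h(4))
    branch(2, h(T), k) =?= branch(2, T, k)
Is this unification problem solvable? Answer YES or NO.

NO

Delete trivial equation s(h(4)) =?= s(h(4)).
Decompose branch/3: 2 =?= 2,  h(T) =?= T,  k =?= k.
Delete trivial equation 2 =?= 2.
Occurs check fails: T occurs in h(T); the equation T =?= h(T) has no finite solution.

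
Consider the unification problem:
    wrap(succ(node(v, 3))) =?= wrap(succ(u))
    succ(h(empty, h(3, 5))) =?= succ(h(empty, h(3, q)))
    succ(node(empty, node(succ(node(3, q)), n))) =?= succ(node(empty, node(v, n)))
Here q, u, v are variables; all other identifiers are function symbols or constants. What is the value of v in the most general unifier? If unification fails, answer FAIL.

succ(node(3, 5))

Decompose wrap/1: succ(node(v, 3)) =?= succ(u).
Decompose succ/1: node(v, 3) =?= u.
Bind u := node(v, 3); no other remaining equation mentions u.
Decompose succ/1: h(empty, h(3, 5)) =?= h(empty, h(3, q)).
Decompose h/2: empty =?= empty,  h(3, 5) =?= h(3, q).
Delete trivial equation empty =?= empty.
Decompose h/2: 3 =?= 3,  5 =?= q.
Delete trivial equation 3 =?= 3.
Bind q := 5; substituting into the remaining equation gives: succ(node(empty, node(succ(node(3, 5)), n))) =?= succ(node(empty, node(v, n))).
Decompose succ/1: node(empty, node(succ(node(3, 5)), n)) =?= node(empty, node(v, n)).
Decompose node/2: empty =?= empty,  node(succ(node(3, 5)), n) =?= node(v, n).
Delete trivial equation empty =?= empty.
Decompose node/2: succ(node(3, 5)) =?= v,  n =?= n.
Bind v := succ(node(3, 5)); no other remaining equation mentions v. Substituting into the earlier binding gives u := node(succ(node(3, 5)), 3).
Delete trivial equation n =?= n.
MGU = { u ↦ node(succ(node(3, 5)), 3), q ↦ 5, v ↦ succ(node(3, 5)) }, so v ↦ succ(node(3, 5)).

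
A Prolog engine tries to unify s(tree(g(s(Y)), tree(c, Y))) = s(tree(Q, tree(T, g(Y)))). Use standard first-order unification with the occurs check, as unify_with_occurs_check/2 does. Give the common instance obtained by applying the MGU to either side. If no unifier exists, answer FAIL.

Decompose s/1: tree(g(s(Y)), tree(c, Y)) = tree(Q, tree(T, g(Y))).
Decompose tree/2: g(s(Y)) = Q,  tree(c, Y) = tree(T, g(Y)).
Bind Q := g(s(Y)); no other remaining equation mentions Q.
Decompose tree/2: c = T,  Y = g(Y).
Bind T := c; no other remaining equation mentions T.
Occurs check fails: Y occurs in g(Y); the equation Y = g(Y) has no finite solution.

FAIL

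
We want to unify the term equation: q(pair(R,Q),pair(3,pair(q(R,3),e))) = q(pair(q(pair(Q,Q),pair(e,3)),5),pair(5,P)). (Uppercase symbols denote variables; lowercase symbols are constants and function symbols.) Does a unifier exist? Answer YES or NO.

NO

Decompose q/2: pair(R,Q) = pair(q(pair(Q,Q),pair(e,3)),5),  pair(3,pair(q(R,3),e)) = pair(5,P).
Decompose pair/2: R = q(pair(Q,Q),pair(e,3)),  Q = 5.
Bind R := q(pair(Q,Q),pair(e,3)); substituting into the one remaining equation that mentions R gives: pair(3,pair(q(q(pair(Q,Q),pair(e,3)),3),e)) = pair(5,P).
Bind Q := 5; substituting into the remaining equation gives: pair(3,pair(q(q(pair(5,5),pair(e,3)),3),e)) = pair(5,P). Substituting into the earlier binding gives R := q(pair(5,5),pair(e,3)).
Decompose pair/2: 3 = 5,  pair(q(q(pair(5,5),pair(e,3)),3),e) = P.
Clash: constants 3 and 5 differ; no unifier exists.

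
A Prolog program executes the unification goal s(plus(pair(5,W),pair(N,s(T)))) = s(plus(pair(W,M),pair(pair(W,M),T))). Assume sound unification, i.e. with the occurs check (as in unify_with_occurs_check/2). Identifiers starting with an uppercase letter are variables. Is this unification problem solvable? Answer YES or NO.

Decompose s/1: plus(pair(5,W),pair(N,s(T))) = plus(pair(W,M),pair(pair(W,M),T)).
Decompose plus/2: pair(5,W) = pair(W,M),  pair(N,s(T)) = pair(pair(W,M),T).
Decompose pair/2: 5 = W,  W = M.
Bind W := 5; substituting into the remaining equations gives: 5 = M,  pair(N,s(T)) = pair(pair(5,M),T).
Bind M := 5; substituting into the remaining equation gives: pair(N,s(T)) = pair(pair(5,5),T).
Decompose pair/2: N = pair(5,5),  s(T) = T.
Bind N := pair(5,5); no other remaining equation mentions N.
Occurs check fails: T occurs in s(T); the equation T = s(T) has no finite solution.

NO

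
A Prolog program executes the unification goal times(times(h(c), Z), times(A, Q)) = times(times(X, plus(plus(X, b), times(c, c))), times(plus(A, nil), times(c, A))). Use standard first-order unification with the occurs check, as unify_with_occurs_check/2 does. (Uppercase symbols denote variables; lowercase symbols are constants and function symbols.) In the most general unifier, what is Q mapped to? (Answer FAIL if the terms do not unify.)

Decompose times/2: times(h(c), Z) = times(X, plus(plus(X, b), times(c, c))),  times(A, Q) = times(plus(A, nil), times(c, A)).
Decompose times/2: h(c) = X,  Z = plus(plus(X, b), times(c, c)).
Bind X := h(c); substituting into the one remaining equation that mentions X gives: Z = plus(plus(h(c), b), times(c, c)).
Bind Z := plus(plus(h(c), b), times(c, c)); no other remaining equation mentions Z.
Decompose times/2: A = plus(A, nil),  Q = times(c, A).
Occurs check fails: A occurs in plus(A, nil); the equation A = plus(A, nil) has no finite solution.

FAIL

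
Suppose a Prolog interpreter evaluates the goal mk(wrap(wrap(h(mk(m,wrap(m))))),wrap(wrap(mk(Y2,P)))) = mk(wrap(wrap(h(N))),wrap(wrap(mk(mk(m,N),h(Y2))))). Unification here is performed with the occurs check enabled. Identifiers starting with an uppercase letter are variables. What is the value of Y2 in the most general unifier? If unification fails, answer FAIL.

mk(m,mk(m,wrap(m)))

Decompose mk/2: wrap(wrap(h(mk(m,wrap(m))))) = wrap(wrap(h(N))),  wrap(wrap(mk(Y2,P))) = wrap(wrap(mk(mk(m,N),h(Y2)))).
Decompose wrap/1: wrap(h(mk(m,wrap(m)))) = wrap(h(N)).
Decompose wrap/1: h(mk(m,wrap(m))) = h(N).
Decompose h/1: mk(m,wrap(m)) = N.
Bind N := mk(m,wrap(m)); substituting into the remaining equation gives: wrap(wrap(mk(Y2,P))) = wrap(wrap(mk(mk(m,mk(m,wrap(m))),h(Y2)))).
Decompose wrap/1: wrap(mk(Y2,P)) = wrap(mk(mk(m,mk(m,wrap(m))),h(Y2))).
Decompose wrap/1: mk(Y2,P) = mk(mk(m,mk(m,wrap(m))),h(Y2)).
Decompose mk/2: Y2 = mk(m,mk(m,wrap(m))),  P = h(Y2).
Bind Y2 := mk(m,mk(m,wrap(m))); substituting into the remaining equation gives: P = h(mk(m,mk(m,wrap(m)))).
Bind P := h(mk(m,mk(m,wrap(m)))).
MGU = { N = mk(m,wrap(m)), Y2 = mk(m,mk(m,wrap(m))), P = h(mk(m,mk(m,wrap(m)))) }, so Y2 = mk(m,mk(m,wrap(m))).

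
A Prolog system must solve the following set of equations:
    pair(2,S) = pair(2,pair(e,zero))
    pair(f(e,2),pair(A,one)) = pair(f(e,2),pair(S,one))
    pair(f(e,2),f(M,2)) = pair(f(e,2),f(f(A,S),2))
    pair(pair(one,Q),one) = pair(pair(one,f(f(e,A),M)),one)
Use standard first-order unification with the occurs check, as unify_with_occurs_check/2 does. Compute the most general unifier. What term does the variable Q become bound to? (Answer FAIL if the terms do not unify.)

Decompose pair/2: 2 = 2,  S = pair(e,zero).
Delete trivial equation 2 = 2.
Bind S := pair(e,zero); substituting into the 2 remaining equations that mention S gives: pair(f(e,2),pair(A,one)) = pair(f(e,2),pair(pair(e,zero),one)),  pair(f(e,2),f(M,2)) = pair(f(e,2),f(f(A,pair(e,zero)),2)).
Decompose pair/2: f(e,2) = f(e,2),  pair(A,one) = pair(pair(e,zero),one).
Delete trivial equation f(e,2) = f(e,2).
Decompose pair/2: A = pair(e,zero),  one = one.
Bind A := pair(e,zero); substituting into the 2 remaining equations that mention A gives: pair(f(e,2),f(M,2)) = pair(f(e,2),f(f(pair(e,zero),pair(e,zero)),2)),  pair(pair(one,Q),one) = pair(pair(one,f(f(e,pair(e,zero)),M)),one).
Delete trivial equation one = one.
Decompose pair/2: f(e,2) = f(e,2),  f(M,2) = f(f(pair(e,zero),pair(e,zero)),2).
Delete trivial equation f(e,2) = f(e,2).
Decompose f/2: M = f(pair(e,zero),pair(e,zero)),  2 = 2.
Bind M := f(pair(e,zero),pair(e,zero)); substituting into the one remaining equation that mentions M gives: pair(pair(one,Q),one) = pair(pair(one,f(f(e,pair(e,zero)),f(pair(e,zero),pair(e,zero)))),one).
Delete trivial equation 2 = 2.
Decompose pair/2: pair(one,Q) = pair(one,f(f(e,pair(e,zero)),f(pair(e,zero),pair(e,zero)))),  one = one.
Decompose pair/2: one = one,  Q = f(f(e,pair(e,zero)),f(pair(e,zero),pair(e,zero))).
Delete trivial equation one = one.
Bind Q := f(f(e,pair(e,zero)),f(pair(e,zero),pair(e,zero))); no other remaining equation mentions Q.
Delete trivial equation one = one.
MGU = { S ↦ pair(e,zero), A ↦ pair(e,zero), M ↦ f(pair(e,zero),pair(e,zero)), Q ↦ f(f(e,pair(e,zero)),f(pair(e,zero),pair(e,zero))) }, so Q ↦ f(f(e,pair(e,zero)),f(pair(e,zero),pair(e,zero))).

f(f(e,pair(e,zero)),f(pair(e,zero),pair(e,zero)))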